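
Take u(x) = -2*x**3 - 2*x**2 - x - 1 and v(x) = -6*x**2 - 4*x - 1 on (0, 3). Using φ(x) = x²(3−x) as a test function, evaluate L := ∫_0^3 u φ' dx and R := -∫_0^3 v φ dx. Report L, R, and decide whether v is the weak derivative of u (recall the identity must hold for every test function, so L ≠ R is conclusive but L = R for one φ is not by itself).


LHS = 4023/20, RHS = 4023/20. Yes, v = u' weakly.

u(x) = -2*x**3 - 2*x**2 - x - 1, classical derivative u'(x) = -6*x**2 - 4*x - 1.
φ(x) = x²(3−x), so φ'(x) = 3*x*(2 - x).
Note φ(0) = φ(3) = 0, so the boundary term u·φ vanishes.
LHS = ∫_0^3 u(x) φ'(x) dx = ∫_0^3 (6*x^5 - 6*x^4 - 9*x^3 - 3*x^2 - 6*x) dx. Term by term:
  ∫_0^3 6*x^5 dx = 729;  ∫_0^3 -6*x^4 dx = -1458/5;  ∫_0^3 -9*x^3 dx = -729/4;
  ∫_0^3 -3*x^2 dx = -27;  ∫_0^3 -6*x dx = -27.
Sum: 729 − 1458/5 − 729/4 − 27 − 27 = 4023/20.
So LHS = 4023/20.
∫_0^3 v(x) φ(x) dx = ∫_0^3 (6*x^5 - 14*x^4 - 11*x^3 - 3*x^2) dx. Term by term:
  ∫_0^3 6*x^5 dx = 729;  ∫_0^3 -14*x^4 dx = -3402/5;  ∫_0^3 -11*x^3 dx = -891/4;
  ∫_0^3 -3*x^2 dx = -27.
Sum: 729 − 3402/5 − 891/4 − 27 = -4023/20.
So RHS = -∫_0^3 v(x) φ(x) dx = 4023/20.
LHS = RHS, so the identity holds for this test φ.
Moreover u is smooth here and v(x) = u'(x) = -6*x**2 - 4*x - 1 pointwise, so the identity holds for every test function. Hence v is the weak derivative of u.


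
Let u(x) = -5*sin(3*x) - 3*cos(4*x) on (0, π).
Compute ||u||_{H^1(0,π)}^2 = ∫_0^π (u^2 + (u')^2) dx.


||u||_{H^1(0,π)}^2 = -3060/7 + 403*π/2

u'(x) = 12*sin(4*x) - 15*cos(3*x).
Expand u² and (u')² and integrate term by term on (0, π), using: for integers n ≥ 1, ∫_0^π sin²(nx) dx = ∫_0^π cos²(nx) dx = π/2; for n ≠ n', ∫_0^π sin(nx)sin(n'x) dx = ∫_0^π cos(nx)cos(n'x) dx = 0; and by product-to-sum, ∫_0^π sin(nx)cos(n'x) dx = ½∫_0^π [sin((n+n')x) + sin((n−n')x)] dx, which is 0 when n+n' is even and 2n/(n²−n'²) when n+n' is odd (it need not vanish on (0, π)).
  u² squared terms: (-5)²·∫sin(3x)² dx = 25·π/2 = 25*π/2;  (-3)²·∫cos(4x)² dx = 9·π/2 = 9*π/2.
  u² cross terms: 2·(-5)·(-3)·∫sin(3x)·cos(4x) dx = 30·(-6/7) = -180/7.
  So ∫_0^π u² dx = 25*π/2 + 9*π/2 − 180/7 = -180/7 + 17*π.
  (u')² squared terms: (-15)²·∫cos(3x)² dx = 225·π/2 = 225*π/2;  (12)²·∫sin(4x)² dx = 144·π/2 = 72*π.
  (u')² cross terms: 2·(-15)·(12)·∫cos(3x)·sin(4x) dx = -360·(8/7) = -2880/7.
  So ∫_0^π (u')² dx = 225*π/2 + 72*π − 2880/7 = -2880/7 + 369*π/2.
||u||_{H^1}^2 = (-180/7 + 17*π) + (-2880/7 + 369*π/2) = -3060/7 + 403*π/2.


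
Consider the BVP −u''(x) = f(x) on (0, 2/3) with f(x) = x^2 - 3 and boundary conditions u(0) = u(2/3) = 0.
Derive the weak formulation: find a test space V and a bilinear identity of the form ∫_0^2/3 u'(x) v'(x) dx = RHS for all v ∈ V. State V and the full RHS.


V = H^1_0(0, 2/3) (so v(0) = v(2/3) = 0); weak form: ∫_0^2/3 u'v' dx = ∫_0^2/3 (x^2 - 3) v dx for all v ∈ V.

Multiply both sides by a test function v and integrate from 0 to 2/3:
  ∫_0^2/3 −u''(x) v(x) dx = ∫_0^2/3 f(x) v(x) dx.
Integrate the LHS by parts once:
  ∫_0^2/3 −u'' v dx = −[u'(x) v(x)]_0^2/3 + ∫_0^2/3 u'(x) v'(x) dx.
Thus ∫_0^2/3 u'(x) v'(x) dx = ∫_0^2/3 f(x) v(x) dx + [u'(x) v(x)]_0^2/3.
Choose V so that boundary terms are either known or forced to vanish.
u is Dirichlet: u(0) = u(2/3) = 0. Let V = H^1_0(0, 2/3); then v(0) = v(2/3) = 0, and [u' v]_0^2/3 = 0.
Weak formulation: find u (satisfying any essential BC) such that ∫_0^2/3 u'(x) v'(x) dx = ∫_0^2/3 f v dx for all v ∈ V.
Substituting f(x) = x^2 - 3, the right-hand side is ∫_0^2/3 (x^2 - 3) v dx.


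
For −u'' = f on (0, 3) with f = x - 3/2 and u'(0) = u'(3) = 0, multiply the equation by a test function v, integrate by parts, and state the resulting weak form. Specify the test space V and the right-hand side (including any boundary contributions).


V = H^1(0, 3) (no boundary constraint on v; u is determined up to an additive constant); weak form: ∫_0^3 u'v' dx = ∫_0^3 (x - 3/2) v dx for all v ∈ V.

Multiply both sides by a test function v and integrate from 0 to 3:
  ∫_0^3 −u''(x) v(x) dx = ∫_0^3 f(x) v(x) dx.
Integrate the LHS by parts once:
  ∫_0^3 −u'' v dx = −[u'(x) v(x)]_0^3 + ∫_0^3 u'(x) v'(x) dx.
Thus ∫_0^3 u'(x) v'(x) dx = ∫_0^3 f(x) v(x) dx + [u'(x) v(x)]_0^3.
Choose V so that boundary terms are either known or forced to vanish.
u has homogeneous Neumann: u'(0) = u'(3) = 0. So [u' v]_0^3 = 0·v(3) − 0·v(0) = 0 for any v; take V = H^1(0, 3).
Weak formulation: find u (satisfying any essential BC) such that ∫_0^3 u'(x) v'(x) dx = ∫_0^3 f v dx for all v ∈ V (homogeneous Neumann, so boundary terms vanish).
Substituting f(x) = x - 3/2, the right-hand side is ∫_0^3 (x - 3/2) v dx.
Compatibility check (pure Neumann): taking v ≡ 1 ∈ V gives 0 = ∫_0^3 f dx + (0) − (0), i.e. ∫_0^3 f dx must equal u'(0) − u'(3) = 0. Indeed ∫_0^3 (x - 3/2) dx = 0, so the data are compatible. The solution is then unique only up to an additive constant (fix it e.g. by requiring ∫_0^3 u dx = 0).


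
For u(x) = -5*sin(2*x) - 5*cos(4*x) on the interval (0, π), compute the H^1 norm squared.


||u||_{H^1(0,π)}^2 = 275*π

u'(x) = 20*sin(4*x) - 10*cos(2*x).
Expand u² and (u')² and integrate term by term on (0, π), using: for integers n ≥ 1, ∫_0^π sin²(nx) dx = ∫_0^π cos²(nx) dx = π/2; for n ≠ n', ∫_0^π sin(nx)sin(n'x) dx = ∫_0^π cos(nx)cos(n'x) dx = 0; and by product-to-sum, ∫_0^π sin(nx)cos(n'x) dx = ½∫_0^π [sin((n+n')x) + sin((n−n')x)] dx, which is 0 when n+n' is even and 2n/(n²−n'²) when n+n' is odd (it need not vanish on (0, π)).
  u² squared terms: (-5)²·∫cos(4x)² dx = 25·π/2 = 25*π/2;  (-5)²·∫sin(2x)² dx = 25·π/2 = 25*π/2.
  u² cross terms: 2·(-5)·(-5)·∫cos(4x)·sin(2x) dx = 50·(0) = 0.
  So ∫_0^π u² dx = 25*π/2 + 25*π/2 + 0 = 25*π.
  (u')² squared terms: (-10)²·∫cos(2x)² dx = 100·π/2 = 50*π;  (20)²·∫sin(4x)² dx = 400·π/2 = 200*π.
  (u')² cross terms: 2·(-10)·(20)·∫cos(2x)·sin(4x) dx = -400·(0) = 0.
  So ∫_0^π (u')² dx = 50*π + 200*π + 0 = 250*π.
||u||_{H^1}^2 = (25*π) + (250*π) = 275*π.


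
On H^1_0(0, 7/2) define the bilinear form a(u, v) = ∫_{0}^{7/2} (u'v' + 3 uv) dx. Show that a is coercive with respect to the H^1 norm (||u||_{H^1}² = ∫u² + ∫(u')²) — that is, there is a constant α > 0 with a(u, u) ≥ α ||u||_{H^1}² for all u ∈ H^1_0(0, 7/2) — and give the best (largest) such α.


α = 1

Coercivity of a(·,·) on H^1_0(0, 7/2) means a(u, u) ≥ α ||u||_{H^1}² for every u ∈ H^1_0.
The interval has length L = 7/2, and Poincaré/coercivity depend only on L. Here a(u, u) = ∫(u')² + (3)·∫u².
Here c = 3 ≥ 1, so a(u,u) = ∫(u')² + c∫u² ≥ ∫(u')² + ∫u² = ||u||_{H^1}², i.e. α = 1 works. No larger α is possible: a(u,u) ≥ α||u||_{H^1}² means (1−α)∫(u')² ≥ (α−c)∫u², and for the modes u_n = sin(nπ(x−x₀)/L) (x₀ the left endpoint) one has ∫u_n²/∫(u_n')² = (L/(nπ))² → 0, so a(u_n,u_n)/||u_n||_{H^1}² → 1. Hence the optimal constant is α = 1.
Therefore α = 1.


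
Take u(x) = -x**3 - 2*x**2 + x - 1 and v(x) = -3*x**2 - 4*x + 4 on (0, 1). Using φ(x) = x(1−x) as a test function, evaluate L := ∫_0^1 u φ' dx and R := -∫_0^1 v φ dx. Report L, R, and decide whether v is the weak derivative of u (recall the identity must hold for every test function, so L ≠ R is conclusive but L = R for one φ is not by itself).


LHS = 19/60, RHS = -11/60. No, v is not the weak derivative of u.

u(x) = -x**3 - 2*x**2 + x - 1, classical derivative u'(x) = -3*x**2 - 4*x + 1.
φ(x) = x(1−x), so φ'(x) = 1 - 2*x.
Note φ(0) = φ(1) = 0, so the boundary term u·φ vanishes.
LHS = ∫_0^1 u(x) φ'(x) dx = ∫_0^1 (2*x^4 + 3*x^3 - 4*x^2 + 3*x - 1) dx. Term by term:
  ∫_0^1 2*x^4 dx = 2/5;  ∫_0^1 3*x^3 dx = 3/4;  ∫_0^1 -4*x^2 dx = -4/3;
  ∫_0^1 3*x dx = 3/2;  ∫_0^1 -1 dx = -1.
Sum: 2/5 + 3/4 − 4/3 + 3/2 − 1 = 19/60.
So LHS = 19/60.
∫_0^1 v(x) φ(x) dx = ∫_0^1 (3*x^4 + x^3 - 8*x^2 + 4*x) dx. Term by term:
  ∫_0^1 3*x^4 dx = 3/5;  ∫_0^1 x^3 dx = 1/4;  ∫_0^1 -8*x^2 dx = -8/3;
  ∫_0^1 4*x dx = 2.
Sum: 3/5 + 1/4 − 8/3 + 2 = 11/60.
So RHS = -∫_0^1 v(x) φ(x) dx = -11/60.
LHS − RHS = 1/2 ≠ 0, so the identity fails.
(For a valid weak derivative the identity must hold for EVERY test function, in particular this one. The failure shows v is NOT the weak derivative of u.)
Correct weak derivative would be u'(x) = -3*x**2 - 4*x + 1.


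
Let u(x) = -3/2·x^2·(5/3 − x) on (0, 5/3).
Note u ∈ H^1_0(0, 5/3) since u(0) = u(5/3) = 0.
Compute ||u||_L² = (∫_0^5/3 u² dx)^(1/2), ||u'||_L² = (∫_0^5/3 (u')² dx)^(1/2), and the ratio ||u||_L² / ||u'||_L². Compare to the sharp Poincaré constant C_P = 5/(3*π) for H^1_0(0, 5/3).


||u||_L² / ||u'||_L² = 5*sqrt(14)/42 < C_P = 5/(3*π).

u(x) = -3/2·x^2·(5/3 − x), so u'(x) = x*(9*x - 10)/2.
u(x) = -3/2·x^2·(5/3 − x) vanishes at x = 0 and x = 5/3, so u ∈ H^1_0(0, 5/3). Differentiate via the product rule and integrate the resulting polynomials term by term.
  ∫_0^5/3 u² dx = ∫_0^5/3 (9*x^6/4 - 15*x^5/2 + 25*x^4/4) dx. Term by term:
    ∫_0^5/3 9*x^6/4 dx = 78125/6804;  ∫_0^5/3 -15*x^5/2 dx = -78125/2916;  ∫_0^5/3 25*x^4/4 dx = 15625/972.
  Sum: 78125/6804 − 78125/2916 + 15625/972 = 15625/20412.
  ∫_0^5/3 (u')² dx = ∫_0^5/3 (81*x^4/4 - 45*x^3 + 25*x^2) dx. Term by term:
    ∫_0^5/3 81*x^4/4 dx = 625/12;  ∫_0^5/3 -45*x^3 dx = -3125/36;  ∫_0^5/3 25*x^2 dx = 3125/81.
  Sum: 625/12 − 3125/36 + 3125/81 = 625/162.
∫_0^5/3 u² dx = 15625/20412, so ||u||_L² = 125*sqrt(7)/378.
∫_0^5/3 (u')² dx = 625/162, so ||u'||_L² = 25*sqrt(2)/18.
Ratio ||u||_L² / ||u'||_L² = 5*sqrt(14)/42.
Sharp Poincaré constant on H^1_0(0, 5/3) is C_P = L/π = 5/(3*π), achieved by sin(3*π/5·x).
A polynomial bump cannot attain the sharp Poincaré constant (only the first sine eigenfunction does), so the ratio is strictly less than C_P, consistent with ||u||_L² ≤ C_P ||u'||_L².


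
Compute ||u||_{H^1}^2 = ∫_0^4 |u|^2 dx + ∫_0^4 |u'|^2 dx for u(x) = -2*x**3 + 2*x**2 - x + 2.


||u||_{H^1}^2 = 342492/35

The H^1 norm (squared) on an interval (0, L) is
  ||u||_{H^1}^2 = ∫_0^L u(x)^2 dx + ∫_0^L u'(x)^2 dx.
Compute u'(x) = -6*x**2 + 4*x - 1.
Then u(x)^2 = 4*x**6 - 8*x**5 + 8*x**4 - 12*x**3 + 9*x**2 - 4*x + 4 and u'(x)^2 = 36*x**4 - 48*x**3 + 28*x**2 - 8*x + 1.
Integrate each monomial from 0 to 4 using ∫_0^4 c·x^n dx = c·4^(n+1)/(n+1):
  ∫_0^4 u(x)^2 dx = ∫_0^4 (4*x^6 - 8*x^5 + 8*x^4 - 12*x^3 + 9*x^2 - 4*x + 4) dx. Term by term:
    ∫_0^4 4*x^6 dx = 65536/7;  ∫_0^4 -8*x^5 dx = -16384/3;  ∫_0^4 8*x^4 dx = 8192/5;
    ∫_0^4 -12*x^3 dx = -768;  ∫_0^4 9*x^2 dx = 192;  ∫_0^4 -4*x dx = -32;
    ∫_0^4 4 dx = 16.
  Sum: 65536/7 − 16384/3 + 8192/5 − 768 + 192 − 32 + 16 = 519472/105.
  ∫_0^4 u'(x)^2 dx = ∫_0^4 (36*x^4 - 48*x^3 + 28*x^2 - 8*x + 1) dx. Term by term:
    ∫_0^4 36*x^4 dx = 36864/5;  ∫_0^4 -48*x^3 dx = -3072;  ∫_0^4 28*x^2 dx = 1792/3;
    ∫_0^4 -8*x dx = -64;  ∫_0^4 1 dx = 4.
  Sum: 36864/5 − 3072 + 1792/3 − 64 + 4 = 72572/15.
Adding: ||u||_{H^1}^2 = 519472/105 + 72572/15 = 342492/35.


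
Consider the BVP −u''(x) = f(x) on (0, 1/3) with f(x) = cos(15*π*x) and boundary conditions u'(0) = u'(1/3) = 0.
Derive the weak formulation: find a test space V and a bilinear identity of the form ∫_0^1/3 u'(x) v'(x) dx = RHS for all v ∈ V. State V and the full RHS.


V = H^1(0, 1/3) (no boundary constraint on v; u is determined up to an additive constant); weak form: ∫_0^1/3 u'v' dx = ∫_0^1/3 (cos(15*π*x)) v dx for all v ∈ V.

Multiply both sides by a test function v and integrate from 0 to 1/3:
  ∫_0^1/3 −u''(x) v(x) dx = ∫_0^1/3 f(x) v(x) dx.
Integrate the LHS by parts once:
  ∫_0^1/3 −u'' v dx = −[u'(x) v(x)]_0^1/3 + ∫_0^1/3 u'(x) v'(x) dx.
Thus ∫_0^1/3 u'(x) v'(x) dx = ∫_0^1/3 f(x) v(x) dx + [u'(x) v(x)]_0^1/3.
Choose V so that boundary terms are either known or forced to vanish.
u has homogeneous Neumann: u'(0) = u'(1/3) = 0. So [u' v]_0^1/3 = 0·v(1/3) − 0·v(0) = 0 for any v; take V = H^1(0, 1/3).
Weak formulation: find u (satisfying any essential BC) such that ∫_0^1/3 u'(x) v'(x) dx = ∫_0^1/3 f v dx for all v ∈ V (homogeneous Neumann, so boundary terms vanish).
Substituting f(x) = cos(15*π*x), the right-hand side is ∫_0^1/3 (cos(15*π*x)) v dx.
Compatibility check (pure Neumann): taking v ≡ 1 ∈ V gives 0 = ∫_0^1/3 f dx + (0) − (0), i.e. ∫_0^1/3 f dx must equal u'(0) − u'(1/3) = 0. Indeed ∫_0^1/3 (cos(15*π*x)) dx = 0, so the data are compatible. The solution is then unique only up to an additive constant (fix it e.g. by requiring ∫_0^1/3 u dx = 0).


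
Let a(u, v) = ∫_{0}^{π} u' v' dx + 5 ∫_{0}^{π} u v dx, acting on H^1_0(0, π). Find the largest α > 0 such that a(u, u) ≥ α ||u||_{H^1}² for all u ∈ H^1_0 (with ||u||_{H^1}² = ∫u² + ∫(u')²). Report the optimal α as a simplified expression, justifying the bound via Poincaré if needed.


α = 1

Coercivity of a(·,·) on H^1_0(0, π) means a(u, u) ≥ α ||u||_{H^1}² for every u ∈ H^1_0.
The interval has length L = π, and Poincaré/coercivity depend only on L. Here a(u, u) = ∫(u')² + (5)·∫u².
Here c = 5 ≥ 1, so a(u,u) = ∫(u')² + c∫u² ≥ ∫(u')² + ∫u² = ||u||_{H^1}², i.e. α = 1 works. No larger α is possible: a(u,u) ≥ α||u||_{H^1}² means (1−α)∫(u')² ≥ (α−c)∫u², and for the modes u_n = sin(nπ(x−x₀)/L) (x₀ the left endpoint) one has ∫u_n²/∫(u_n')² = (L/(nπ))² → 0, so a(u_n,u_n)/||u_n||_{H^1}² → 1. Hence the optimal constant is α = 1.
Therefore α = 1.


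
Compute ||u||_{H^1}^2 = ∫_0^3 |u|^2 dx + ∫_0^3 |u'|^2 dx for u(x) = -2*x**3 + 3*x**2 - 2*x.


||u||_{H^1}^2 = 40128/35

The H^1 norm (squared) on an interval (0, L) is
  ||u||_{H^1}^2 = ∫_0^L u(x)^2 dx + ∫_0^L u'(x)^2 dx.
Compute u'(x) = -6*x**2 + 6*x - 2.
Then u(x)^2 = 4*x**6 - 12*x**5 + 17*x**4 - 12*x**3 + 4*x**2 and u'(x)^2 = 36*x**4 - 72*x**3 + 60*x**2 - 24*x + 4.
Integrate each monomial from 0 to 3 using ∫_0^3 c·x^n dx = c·3^(n+1)/(n+1):
  ∫_0^3 u(x)^2 dx = ∫_0^3 (4*x^6 - 12*x^5 + 17*x^4 - 12*x^3 + 4*x^2) dx. Term by term:
    ∫_0^3 4*x^6 dx = 8748/7;  ∫_0^3 -12*x^5 dx = -1458;  ∫_0^3 17*x^4 dx = 4131/5;
    ∫_0^3 -12*x^3 dx = -243;  ∫_0^3 4*x^2 dx = 36.
  Sum: 8748/7 − 1458 + 4131/5 − 243 + 36 = 14382/35.
  ∫_0^3 u'(x)^2 dx = ∫_0^3 (36*x^4 - 72*x^3 + 60*x^2 - 24*x + 4) dx. Term by term:
    ∫_0^3 36*x^4 dx = 8748/5;  ∫_0^3 -72*x^3 dx = -1458;  ∫_0^3 60*x^2 dx = 540;
    ∫_0^3 -24*x dx = -108;  ∫_0^3 4 dx = 12.
  Sum: 8748/5 − 1458 + 540 − 108 + 12 = 3678/5.
Adding: ||u||_{H^1}^2 = 14382/35 + 3678/5 = 40128/35.


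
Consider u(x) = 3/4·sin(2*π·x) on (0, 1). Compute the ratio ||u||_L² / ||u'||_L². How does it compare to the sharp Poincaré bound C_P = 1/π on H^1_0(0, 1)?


||u||_L² / ||u'||_L² = 1/(2*π) < C_P = 1/π.

u(x) = 3/4·sin(2*π·x), so u'(x) = 3*π*cos(2*π*x)/2.
Writing u(x) = A·sin(kπx/L) with A = 3/4 and k = 2, use ∫_0^L sin²(kπx/L) dx = L/2 and ∫_0^L cos²(kπx/L) dx = L/2.
u² = 9/16·sin²(2*π·x) and (u')² = 9*π^2/4·cos²(2*π·x), and each of sin², cos² integrates to L/2 = 1/2 over (0, 1).
∫_0^1 u² dx = 9/32, so ||u||_L² = 3*sqrt(2)/8.
∫_0^1 (u')² dx = 9*π^2/8, so ||u'||_L² = 3*sqrt(2)*π/4.
Ratio ||u||_L² / ||u'||_L² = 1/(2*π).
Sharp Poincaré constant on H^1_0(0, 1) is C_P = L/π = 1/π, achieved by sin(π·x).
This is the k = 2 harmonic; the ratio L/(kπ) is strictly less than C_P = L/π, consistent with the sharp inequality ||u||_L² ≤ C_P ||u'||_L².


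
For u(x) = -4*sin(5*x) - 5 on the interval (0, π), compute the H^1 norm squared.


||u||_{H^1(0,π)}^2 = 16 + 233*π

u'(x) = -20*cos(5*x).
Expand u² and (u')² and integrate term by term on (0, π), using: for integers n ≥ 1, ∫_0^π sin²(nx) dx = ∫_0^π cos²(nx) dx = π/2; for n ≠ n', ∫_0^π sin(nx)sin(n'x) dx = ∫_0^π cos(nx)cos(n'x) dx = 0; and by product-to-sum, ∫_0^π sin(nx)cos(n'x) dx = ½∫_0^π [sin((n+n')x) + sin((n−n')x)] dx, which is 0 when n+n' is even and 2n/(n²−n'²) when n+n' is odd (it need not vanish on (0, π)). For the constant mode: ∫_0^π 1 dx = π, ∫_0^π cos(nx) dx = 0, ∫_0^π sin(nx) dx = (1−(−1)^n)/n.
  u² squared terms: (-5)²·∫1 dx = 25·π = 25*π;  (-4)²·∫sin(5x)² dx = 16·π/2 = 8*π.
  u² cross terms: 2·(-5)·(-4)·∫1·sin(5x) dx = 40·(2/5) = 16.
  So ∫_0^π u² dx = 25*π + 8*π + 16 = 16 + 33*π.
  (u')² squared terms: (-20)²·∫cos(5x)² dx = 400·π/2 = 200*π.
  So ∫_0^π (u')² dx = 200*π.
||u||_{H^1}^2 = (16 + 33*π) + (200*π) = 16 + 233*π.


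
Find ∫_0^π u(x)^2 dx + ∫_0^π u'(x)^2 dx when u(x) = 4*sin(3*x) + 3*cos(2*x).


||u||_{H^1(0,π)}^2 = 144 + 205*π/2

u'(x) = -6*sin(2*x) + 12*cos(3*x).
Expand u² and (u')² and integrate term by term on (0, π), using: for integers n ≥ 1, ∫_0^π sin²(nx) dx = ∫_0^π cos²(nx) dx = π/2; for n ≠ n', ∫_0^π sin(nx)sin(n'x) dx = ∫_0^π cos(nx)cos(n'x) dx = 0; and by product-to-sum, ∫_0^π sin(nx)cos(n'x) dx = ½∫_0^π [sin((n+n')x) + sin((n−n')x)] dx, which is 0 when n+n' is even and 2n/(n²−n'²) when n+n' is odd (it need not vanish on (0, π)).
  u² squared terms: (3)²·∫cos(2x)² dx = 9·π/2 = 9*π/2;  (4)²·∫sin(3x)² dx = 16·π/2 = 8*π.
  u² cross terms: 2·(3)·(4)·∫cos(2x)·sin(3x) dx = 24·(6/5) = 144/5.
  So ∫_0^π u² dx = 9*π/2 + 8*π + 144/5 = 144/5 + 25*π/2.
  (u')² squared terms: (-6)²·∫sin(2x)² dx = 36·π/2 = 18*π;  (12)²·∫cos(3x)² dx = 144·π/2 = 72*π.
  (u')² cross terms: 2·(-6)·(12)·∫sin(2x)·cos(3x) dx = -144·(-4/5) = 576/5.
  So ∫_0^π (u')² dx = 18*π + 72*π + 576/5 = 576/5 + 90*π.
||u||_{H^1}^2 = (144/5 + 25*π/2) + (576/5 + 90*π) = 144 + 205*π/2.


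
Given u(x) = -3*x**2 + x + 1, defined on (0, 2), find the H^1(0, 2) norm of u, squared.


||u||_{H^1}^2 = 1504/15

The H^1 norm (squared) on an interval (0, L) is
  ||u||_{H^1}^2 = ∫_0^L u(x)^2 dx + ∫_0^L u'(x)^2 dx.
Compute u'(x) = 1 - 6*x.
Then u(x)^2 = 9*x**4 - 6*x**3 - 5*x**2 + 2*x + 1 and u'(x)^2 = 36*x**2 - 12*x + 1.
Integrate each monomial from 0 to 2 using ∫_0^2 c·x^n dx = c·2^(n+1)/(n+1):
  ∫_0^2 u(x)^2 dx = ∫_0^2 (9*x^4 - 6*x^3 - 5*x^2 + 2*x + 1) dx. Term by term:
    ∫_0^2 9*x^4 dx = 288/5;  ∫_0^2 -6*x^3 dx = -24;  ∫_0^2 -5*x^2 dx = -40/3;
    ∫_0^2 2*x dx = 4;  ∫_0^2 1 dx = 2.
  Sum: 288/5 − 24 − 40/3 + 4 + 2 = 394/15.
  ∫_0^2 u'(x)^2 dx = ∫_0^2 (36*x^2 - 12*x + 1) dx. Term by term:
    ∫_0^2 36*x^2 dx = 96;  ∫_0^2 -12*x dx = -24;  ∫_0^2 1 dx = 2.
  Sum: 96 − 24 + 2 = 74.
Adding: ||u||_{H^1}^2 = 394/15 + 74 = 1504/15.


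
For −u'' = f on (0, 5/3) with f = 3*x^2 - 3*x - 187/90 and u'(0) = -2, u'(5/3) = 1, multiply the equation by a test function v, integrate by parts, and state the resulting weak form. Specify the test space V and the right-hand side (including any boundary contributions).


V = H^1(0, 5/3) (v unrestricted at boundary; u is determined up to an additive constant); weak form: ∫_0^5/3 u'v' dx = ∫_0^5/3 (3*x^2 - 3*x - 187/90) v dx + v(5/3) + 2·v(0) for all v ∈ V.

Multiply both sides by a test function v and integrate from 0 to 5/3:
  ∫_0^5/3 −u''(x) v(x) dx = ∫_0^5/3 f(x) v(x) dx.
Integrate the LHS by parts once:
  ∫_0^5/3 −u'' v dx = −[u'(x) v(x)]_0^5/3 + ∫_0^5/3 u'(x) v'(x) dx.
Thus ∫_0^5/3 u'(x) v'(x) dx = ∫_0^5/3 f(x) v(x) dx + [u'(x) v(x)]_0^5/3.
Choose V so that boundary terms are either known or forced to vanish.
u has inhomogeneous Neumann u'(0) = -2, u'(5/3) = 1. [u' v]_0^5/3 = (1)·v(5/3) − (-2)·v(0) = v(5/3) + 2·v(0). Take V = H^1(0, 5/3); boundary term becomes part of RHS.
Weak formulation: find u (satisfying any essential BC) such that ∫_0^5/3 u'(x) v'(x) dx = ∫_0^5/3 f v dx + v(5/3) + 2·v(0) for all v ∈ V (Neumann data are natural BCs: they enter the RHS as boundary terms).
Substituting f(x) = 3*x^2 - 3*x - 187/90, the right-hand side is ∫_0^5/3 (3*x^2 - 3*x - 187/90) v dx + v(5/3) + 2·v(0).
Compatibility check (pure Neumann): taking v ≡ 1 ∈ V gives 0 = ∫_0^5/3 f dx + (1) − (-2), i.e. ∫_0^5/3 f dx must equal u'(0) − u'(5/3) = -3. Indeed ∫_0^5/3 (3*x^2 - 3*x - 187/90) dx = -3, so the data are compatible. The solution is then unique only up to an additive constant (fix it e.g. by requiring ∫_0^5/3 u dx = 0).


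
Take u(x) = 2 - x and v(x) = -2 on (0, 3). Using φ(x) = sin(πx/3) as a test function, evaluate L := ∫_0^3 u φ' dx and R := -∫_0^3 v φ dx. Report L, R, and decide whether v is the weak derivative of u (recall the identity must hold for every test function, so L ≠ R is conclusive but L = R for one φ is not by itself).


LHS = 6/π, RHS = 12/π. No, v is not the weak derivative of u.

u(x) = 2 - x, classical derivative u'(x) = -1.
φ(x) = sin(πx/3), so φ'(x) = π*cos(π*x/3)/3.
Note φ(0) = φ(3) = 0, so the boundary term u·φ vanishes.
LHS = ∫_0^3 u(x) φ'(x) dx = ∫_0^3 (-π*x*cos(π*x/3)/3 + 2*π*cos(π*x/3)/3) dx. Term by term:
  ∫_0^3 2*π*cos(π*x/3)/3 dx = 0;  ∫_0^3 -π*x*cos(π*x/3)/3 dx = 6/π.
Sum: 0 + 6/π = 6/π.
So LHS = 6/π.
∫_0^3 v(x) φ(x) dx = ∫_0^3 (-2*sin(π*x/3)) dx. Term by term:
  ∫_0^3 -2*sin(π*x/3) dx = -12/π.
So RHS = -∫_0^3 v(x) φ(x) dx = 12/π.
LHS − RHS = -6/π ≠ 0, so the identity fails.
(For a valid weak derivative the identity must hold for EVERY test function, in particular this one. The failure shows v is NOT the weak derivative of u.)
Correct weak derivative would be u'(x) = -1.


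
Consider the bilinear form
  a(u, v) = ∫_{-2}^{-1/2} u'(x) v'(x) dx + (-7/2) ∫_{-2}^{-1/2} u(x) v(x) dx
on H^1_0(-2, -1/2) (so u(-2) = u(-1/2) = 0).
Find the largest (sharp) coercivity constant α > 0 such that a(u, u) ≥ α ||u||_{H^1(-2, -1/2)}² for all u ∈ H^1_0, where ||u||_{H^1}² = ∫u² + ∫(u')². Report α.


α = (-63 + 8*π^2)/(2*(9 + 4*π^2))

Coercivity of a(·,·) on H^1_0(-2, -1/2) means a(u, u) ≥ α ||u||_{H^1}² for every u ∈ H^1_0.
The interval has length L = 3/2, and Poincaré/coercivity depend only on L. Here a(u, u) = ∫(u')² + (-7/2)·∫u².
Here c = -7/2 < 0 with |c| < (π/L)² = 4*π^2/9, so coercivity still holds. The condition a(u,u) ≥ α||u||_{H^1}² reads (1−α)∫(u')² ≥ (α−c)∫u². Any admissible α is ≤ 1 (rapidly oscillating u have ∫u²/∫(u')² → 0), and α = 1 would force 0 ≥ (1−c)∫u², impossible since c < 1; so 1−α > 0. By the sharp Poincaré inequality on H^1_0 of an interval of length L, ∫(u')² ≥ (π/L)²∫u² with equality for the first sine mode sin(π(x−x₀)/L) (x₀ the left endpoint), so the inequality holds for all u iff (1−α)(π/L)² ≥ α − c, i.e. α ≤ ((π/L)² + c)/((π/L)² + 1) = (1 + c(L/π)²)/(1 + (L/π)²). (Direct route, valid since c ≤ 0: Poincaré gives c∫u² ≥ c(L/π)²∫(u')², so a(u,u) ≥ (1 + c(L/π)²)∫(u')², while ||u||_{H^1}² ≤ (1 + (L/π)²)∫(u')²; dividing yields the same α.) With (π/L)² = 4*π^2/9 and c = -7/2, the largest admissible constant is α = ((π/L)² + c)/((π/L)² + 1).
Simplifying, α = (-63 + 8*π^2)/(2*(9 + 4*π^2)).


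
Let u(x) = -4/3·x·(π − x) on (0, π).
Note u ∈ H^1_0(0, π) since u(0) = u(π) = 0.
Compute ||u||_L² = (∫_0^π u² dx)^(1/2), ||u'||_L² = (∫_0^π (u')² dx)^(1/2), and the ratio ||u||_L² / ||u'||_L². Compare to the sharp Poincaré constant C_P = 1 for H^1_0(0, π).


||u||_L² / ||u'||_L² = sqrt(10)*π/10 < C_P = 1.

u(x) = -4/3·x·(π − x), so u'(x) = 8*x/3 - 4*π/3.
u(x) = -4/3·x·(π − x) vanishes at x = 0 and x = π, so u ∈ H^1_0(0, π). Differentiate via the product rule and integrate the resulting polynomials term by term.
  ∫_0^π u² dx = ∫_0^π (16*x^4/9 - 32*π*x^3/9 + 16*π^2*x^2/9) dx. Term by term:
    ∫_0^π 16*x^4/9 dx = 16*π^5/45;  ∫_0^π -32*π*x^3/9 dx = -8*π^5/9;  ∫_0^π 16*π^2*x^2/9 dx = 16*π^5/27.
  Sum: 16*π^5/45 − 8*π^5/9 + 16*π^5/27 = 8*π^5/135.
  ∫_0^π (u')² dx = ∫_0^π (64*x^2/9 - 64*π*x/9 + 16*π^2/9) dx. Term by term:
    ∫_0^π 64*x^2/9 dx = 64*π^3/27;  ∫_0^π -64*π*x/9 dx = -32*π^3/9;  ∫_0^π 16*π^2/9 dx = 16*π^3/9.
  Sum: 64*π^3/27 − 32*π^3/9 + 16*π^3/9 = 16*π^3/27.
∫_0^π u² dx = 8*π^5/135, so ||u||_L² = 2*sqrt(30)*π^(5/2)/45.
∫_0^π (u')² dx = 16*π^3/27, so ||u'||_L² = 4*sqrt(3)*π^(3/2)/9.
Ratio ||u||_L² / ||u'||_L² = sqrt(10)*π/10.
Sharp Poincaré constant on H^1_0(0, π) is C_P = L/π = 1, achieved by sin(x).
A polynomial bump cannot attain the sharp Poincaré constant (only the first sine eigenfunction does), so the ratio is strictly less than C_P, consistent with ||u||_L² ≤ C_P ||u'||_L².


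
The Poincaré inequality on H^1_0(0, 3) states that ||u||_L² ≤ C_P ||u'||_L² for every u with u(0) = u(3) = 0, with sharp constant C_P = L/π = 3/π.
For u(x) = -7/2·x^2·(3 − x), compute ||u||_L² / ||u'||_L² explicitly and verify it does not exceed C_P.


||u||_L² / ||u'||_L² = 3*sqrt(14)/14 < C_P = 3/π.

u(x) = -7/2·x^2·(3 − x), so u'(x) = 21*x*(x - 2)/2.
u(x) = -7/2·x^2·(3 − x) vanishes at x = 0 and x = 3, so u ∈ H^1_0(0, 3). Differentiate via the product rule and integrate the resulting polynomials term by term.
  ∫_0^3 u² dx = ∫_0^3 (49*x^6/4 - 147*x^5/2 + 441*x^4/4) dx. Term by term:
    ∫_0^3 49*x^6/4 dx = 15309/4;  ∫_0^3 -147*x^5/2 dx = -35721/4;  ∫_0^3 441*x^4/4 dx = 107163/20.
  Sum: 15309/4 − 35721/4 + 107163/20 = 5103/20.
  ∫_0^3 (u')² dx = ∫_0^3 (441*x^4/4 - 441*x^3 + 441*x^2) dx. Term by term:
    ∫_0^3 441*x^4/4 dx = 107163/20;  ∫_0^3 -441*x^3 dx = -35721/4;  ∫_0^3 441*x^2 dx = 3969.
  Sum: 107163/20 − 35721/4 + 3969 = 3969/10.
∫_0^3 u² dx = 5103/20, so ||u||_L² = 27*sqrt(35)/10.
∫_0^3 (u')² dx = 3969/10, so ||u'||_L² = 63*sqrt(10)/10.
Ratio ||u||_L² / ||u'||_L² = 3*sqrt(14)/14.
Sharp Poincaré constant on H^1_0(0, 3) is C_P = L/π = 3/π, achieved by sin(π/3·x).
A polynomial bump cannot attain the sharp Poincaré constant (only the first sine eigenfunction does), so the ratio is strictly less than C_P, consistent with ||u||_L² ≤ C_P ||u'||_L².


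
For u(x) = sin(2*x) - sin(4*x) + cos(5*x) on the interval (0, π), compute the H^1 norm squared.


||u||_{H^1(0,π)}^2 = 2288/63 + 24*π

u'(x) = -5*sin(5*x) + 2*cos(2*x) - 4*cos(4*x).
Expand u² and (u')² and integrate term by term on (0, π), using: for integers n ≥ 1, ∫_0^π sin²(nx) dx = ∫_0^π cos²(nx) dx = π/2; for n ≠ n', ∫_0^π sin(nx)sin(n'x) dx = ∫_0^π cos(nx)cos(n'x) dx = 0; and by product-to-sum, ∫_0^π sin(nx)cos(n'x) dx = ½∫_0^π [sin((n+n')x) + sin((n−n')x)] dx, which is 0 when n+n' is even and 2n/(n²−n'²) when n+n' is odd (it need not vanish on (0, π)).
  u² squared terms: (-1)²·∫sin(4x)² dx = 1·π/2 = π/2;  (1)²·∫cos(5x)² dx = 1·π/2 = π/2;  (1)²·∫sin(2x)² dx = 1·π/2 = π/2.
  u² cross terms: 2·(-1)·(1)·∫sin(4x)·cos(5x) dx = -2·(-8/9) = 16/9;  2·(-1)·(1)·∫sin(4x)·sin(2x) dx = -2·(0) = 0;  2·(1)·(1)·∫cos(5x)·sin(2x) dx = 2·(-4/21) = -8/21.
  So ∫_0^π u² dx = π/2 + π/2 + π/2 + 16/9 + 0 − 8/21 = 88/63 + 3*π/2.
  (u')² squared terms: (-5)²·∫sin(5x)² dx = 25·π/2 = 25*π/2;  (-4)²·∫cos(4x)² dx = 16·π/2 = 8*π;  (2)²·∫cos(2x)² dx = 4·π/2 = 2*π.
  (u')² cross terms: 2·(-5)·(-4)·∫sin(5x)·cos(4x) dx = 40·(10/9) = 400/9;  2·(-5)·(2)·∫sin(5x)·cos(2x) dx = -20·(10/21) = -200/21;  2·(-4)·(2)·∫cos(4x)·cos(2x) dx = -16·(0) = 0.
  So ∫_0^π (u')² dx = 25*π/2 + 8*π + 2*π + 400/9 − 200/21 + 0 = 2200/63 + 45*π/2.
||u||_{H^1}^2 = (88/63 + 3*π/2) + (2200/63 + 45*π/2) = 2288/63 + 24*π.


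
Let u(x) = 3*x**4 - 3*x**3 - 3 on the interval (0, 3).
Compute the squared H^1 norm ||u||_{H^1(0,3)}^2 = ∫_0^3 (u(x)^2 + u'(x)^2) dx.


||u||_{H^1}^2 = 4190427/140

The H^1 norm (squared) on an interval (0, L) is
  ||u||_{H^1}^2 = ∫_0^L u(x)^2 dx + ∫_0^L u'(x)^2 dx.
Compute u'(x) = 12*x**3 - 9*x**2.
Then u(x)^2 = 9*x**8 - 18*x**7 + 9*x**6 - 18*x**4 + 18*x**3 + 9 and u'(x)^2 = 144*x**6 - 216*x**5 + 81*x**4.
Integrate each monomial from 0 to 3 using ∫_0^3 c·x^n dx = c·3^(n+1)/(n+1):
  ∫_0^3 u(x)^2 dx = ∫_0^3 (9*x^8 - 18*x^7 + 9*x^6 - 18*x^4 + 18*x^3 + 9) dx. Term by term:
    ∫_0^3 9*x^8 dx = 19683;  ∫_0^3 -18*x^7 dx = -59049/4;  ∫_0^3 9*x^6 dx = 19683/7;
    ∫_0^3 -18*x^4 dx = -4374/5;  ∫_0^3 18*x^3 dx = 729/2;  ∫_0^3 9 dx = 27.
  Sum: 19683 − 59049/4 + 19683/7 − 4374/5 + 729/2 + 27 = 1014903/140.
  ∫_0^3 u'(x)^2 dx = ∫_0^3 (144*x^6 - 216*x^5 + 81*x^4) dx. Term by term:
    ∫_0^3 144*x^6 dx = 314928/7;  ∫_0^3 -216*x^5 dx = -26244;  ∫_0^3 81*x^4 dx = 19683/5.
  Sum: 314928/7 − 26244 + 19683/5 = 793881/35.
Adding: ||u||_{H^1}^2 = 1014903/140 + 793881/35 = 4190427/140.


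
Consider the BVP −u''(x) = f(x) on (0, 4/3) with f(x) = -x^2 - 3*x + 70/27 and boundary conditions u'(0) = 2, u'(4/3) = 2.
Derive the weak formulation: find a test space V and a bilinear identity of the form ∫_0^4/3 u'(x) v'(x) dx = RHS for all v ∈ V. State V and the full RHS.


V = H^1(0, 4/3) (v unrestricted at boundary; u is determined up to an additive constant); weak form: ∫_0^4/3 u'v' dx = ∫_0^4/3 (-x^2 - 3*x + 70/27) v dx + 2·v(4/3) − 2·v(0) for all v ∈ V.

Multiply both sides by a test function v and integrate from 0 to 4/3:
  ∫_0^4/3 −u''(x) v(x) dx = ∫_0^4/3 f(x) v(x) dx.
Integrate the LHS by parts once:
  ∫_0^4/3 −u'' v dx = −[u'(x) v(x)]_0^4/3 + ∫_0^4/3 u'(x) v'(x) dx.
Thus ∫_0^4/3 u'(x) v'(x) dx = ∫_0^4/3 f(x) v(x) dx + [u'(x) v(x)]_0^4/3.
Choose V so that boundary terms are either known or forced to vanish.
u has inhomogeneous Neumann u'(0) = 2, u'(4/3) = 2. [u' v]_0^4/3 = (2)·v(4/3) − (2)·v(0) = 2·v(4/3) − 2·v(0). Take V = H^1(0, 4/3); boundary term becomes part of RHS.
Weak formulation: find u (satisfying any essential BC) such that ∫_0^4/3 u'(x) v'(x) dx = ∫_0^4/3 f v dx + 2·v(4/3) − 2·v(0) for all v ∈ V (Neumann data are natural BCs: they enter the RHS as boundary terms).
Substituting f(x) = -x^2 - 3*x + 70/27, the right-hand side is ∫_0^4/3 (-x^2 - 3*x + 70/27) v dx + 2·v(4/3) − 2·v(0).
Compatibility check (pure Neumann): taking v ≡ 1 ∈ V gives 0 = ∫_0^4/3 f dx + (2) − (2), i.e. ∫_0^4/3 f dx must equal u'(0) − u'(4/3) = 0. Indeed ∫_0^4/3 (-x^2 - 3*x + 70/27) dx = 0, so the data are compatible. The solution is then unique only up to an additive constant (fix it e.g. by requiring ∫_0^4/3 u dx = 0).


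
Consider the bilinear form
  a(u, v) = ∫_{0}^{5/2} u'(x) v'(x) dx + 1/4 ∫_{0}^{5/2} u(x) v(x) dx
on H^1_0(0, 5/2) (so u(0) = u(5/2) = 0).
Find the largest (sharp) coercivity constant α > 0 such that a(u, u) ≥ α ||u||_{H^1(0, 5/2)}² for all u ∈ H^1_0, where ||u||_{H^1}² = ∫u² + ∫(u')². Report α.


α = (25 + 16*π^2)/(4*(25 + 4*π^2))

Coercivity of a(·,·) on H^1_0(0, 5/2) means a(u, u) ≥ α ||u||_{H^1}² for every u ∈ H^1_0.
The interval has length L = 5/2, and Poincaré/coercivity depend only on L. Here a(u, u) = ∫(u')² + (1/4)·∫u².
Here 0 < c = 1/4 < 1. The condition a(u,u) ≥ α||u||_{H^1}² reads (1−α)∫(u')² ≥ (α−c)∫u². Any admissible α is ≤ 1 (rapidly oscillating u have ∫u²/∫(u')² → 0), and α = 1 would force 0 ≥ (1−c)∫u², impossible since c < 1; so 1−α > 0. By the sharp Poincaré inequality on H^1_0 of an interval of length L, ∫(u')² ≥ (π/L)²∫u² with equality for the first sine mode sin(π(x−x₀)/L) (x₀ the left endpoint), so the inequality holds for all u iff (1−α)(π/L)² ≥ α − c, i.e. α ≤ ((π/L)² + c)/((π/L)² + 1) = (1 + c(L/π)²)/(1 + (L/π)²). With (π/L)² = 4*π^2/25 and c = 1/4, the largest admissible constant is α = ((π/L)² + c)/((π/L)² + 1).
Simplifying, α = (25 + 16*π^2)/(4*(25 + 4*π^2)).


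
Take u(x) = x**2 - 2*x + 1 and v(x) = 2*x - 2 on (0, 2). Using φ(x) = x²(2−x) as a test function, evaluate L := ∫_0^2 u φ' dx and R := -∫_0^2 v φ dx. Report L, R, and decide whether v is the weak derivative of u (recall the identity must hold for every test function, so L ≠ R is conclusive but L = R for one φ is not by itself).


LHS = -8/15, RHS = -8/15. Yes, v = u' weakly.

u(x) = x**2 - 2*x + 1, classical derivative u'(x) = 2*x - 2.
φ(x) = x²(2−x), so φ'(x) = x*(4 - 3*x).
Note φ(0) = φ(2) = 0, so the boundary term u·φ vanishes.
LHS = ∫_0^2 u(x) φ'(x) dx = ∫_0^2 (-3*x^4 + 10*x^3 - 11*x^2 + 4*x) dx. Term by term:
  ∫_0^2 -3*x^4 dx = -96/5;  ∫_0^2 10*x^3 dx = 40;  ∫_0^2 -11*x^2 dx = -88/3;
  ∫_0^2 4*x dx = 8.
Sum: -96/5 + 40 − 88/3 + 8 = -8/15.
So LHS = -8/15.
∫_0^2 v(x) φ(x) dx = ∫_0^2 (-2*x^4 + 6*x^3 - 4*x^2) dx. Term by term:
  ∫_0^2 -2*x^4 dx = -64/5;  ∫_0^2 6*x^3 dx = 24;  ∫_0^2 -4*x^2 dx = -32/3.
Sum: -64/5 + 24 − 32/3 = 8/15.
So RHS = -∫_0^2 v(x) φ(x) dx = -8/15.
LHS = RHS, so the identity holds for this test φ.
Moreover u is smooth here and v(x) = u'(x) = 2*x - 2 pointwise, so the identity holds for every test function. Hence v is the weak derivative of u.


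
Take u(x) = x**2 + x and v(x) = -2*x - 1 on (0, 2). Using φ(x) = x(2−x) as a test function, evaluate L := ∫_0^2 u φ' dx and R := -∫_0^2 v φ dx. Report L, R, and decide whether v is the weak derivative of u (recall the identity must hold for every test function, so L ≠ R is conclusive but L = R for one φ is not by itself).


LHS = -4, RHS = 4. No, v is not the weak derivative of u.

u(x) = x**2 + x, classical derivative u'(x) = 2*x + 1.
φ(x) = x(2−x), so φ'(x) = 2 - 2*x.
Note φ(0) = φ(2) = 0, so the boundary term u·φ vanishes.
LHS = ∫_0^2 u(x) φ'(x) dx = ∫_0^2 (-2*x^3 + 2*x) dx. Term by term:
  ∫_0^2 -2*x^3 dx = -8;  ∫_0^2 2*x dx = 4.
Sum: -8 + 4 = -4.
So LHS = -4.
∫_0^2 v(x) φ(x) dx = ∫_0^2 (2*x^3 - 3*x^2 - 2*x) dx. Term by term:
  ∫_0^2 2*x^3 dx = 8;  ∫_0^2 -3*x^2 dx = -8;  ∫_0^2 -2*x dx = -4.
Sum: 8 − 8 − 4 = -4.
So RHS = -∫_0^2 v(x) φ(x) dx = 4.
LHS − RHS = -8 ≠ 0, so the identity fails.
(For a valid weak derivative the identity must hold for EVERY test function, in particular this one. The failure shows v is NOT the weak derivative of u.)
Correct weak derivative would be u'(x) = 2*x + 1.


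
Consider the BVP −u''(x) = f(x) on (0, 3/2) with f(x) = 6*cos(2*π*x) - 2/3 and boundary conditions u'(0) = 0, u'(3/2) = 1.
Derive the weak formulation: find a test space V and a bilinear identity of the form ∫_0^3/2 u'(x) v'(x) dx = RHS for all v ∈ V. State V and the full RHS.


V = H^1(0, 3/2) (v unrestricted at boundary; u is determined up to an additive constant); weak form: ∫_0^3/2 u'v' dx = ∫_0^3/2 (6*cos(2*π*x) - 2/3) v dx + v(3/2) for all v ∈ V.

Multiply both sides by a test function v and integrate from 0 to 3/2:
  ∫_0^3/2 −u''(x) v(x) dx = ∫_0^3/2 f(x) v(x) dx.
Integrate the LHS by parts once:
  ∫_0^3/2 −u'' v dx = −[u'(x) v(x)]_0^3/2 + ∫_0^3/2 u'(x) v'(x) dx.
Thus ∫_0^3/2 u'(x) v'(x) dx = ∫_0^3/2 f(x) v(x) dx + [u'(x) v(x)]_0^3/2.
Choose V so that boundary terms are either known or forced to vanish.
u has inhomogeneous Neumann u'(0) = 0, u'(3/2) = 1. [u' v]_0^3/2 = (1)·v(3/2) − (0)·v(0) = v(3/2). Take V = H^1(0, 3/2); boundary term becomes part of RHS.
Weak formulation: find u (satisfying any essential BC) such that ∫_0^3/2 u'(x) v'(x) dx = ∫_0^3/2 f v dx + v(3/2) for all v ∈ V (Neumann data are natural BCs: they enter the RHS as boundary terms).
Substituting f(x) = 6*cos(2*π*x) - 2/3, the right-hand side is ∫_0^3/2 (6*cos(2*π*x) - 2/3) v dx + v(3/2).
Compatibility check (pure Neumann): taking v ≡ 1 ∈ V gives 0 = ∫_0^3/2 f dx + (1) − (0), i.e. ∫_0^3/2 f dx must equal u'(0) − u'(3/2) = -1. Indeed ∫_0^3/2 (6*cos(2*π*x) - 2/3) dx = -1, so the data are compatible. The solution is then unique only up to an additive constant (fix it e.g. by requiring ∫_0^3/2 u dx = 0).


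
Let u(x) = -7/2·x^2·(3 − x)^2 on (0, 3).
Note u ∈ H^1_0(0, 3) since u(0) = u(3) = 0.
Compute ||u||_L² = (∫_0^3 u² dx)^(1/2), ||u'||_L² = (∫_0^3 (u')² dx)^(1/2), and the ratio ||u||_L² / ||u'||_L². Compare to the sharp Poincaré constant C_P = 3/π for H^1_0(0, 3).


||u||_L² / ||u'||_L² = sqrt(3)/2 < C_P = 3/π.

u(x) = -7/2·x^2·(3 − x)^2, so u'(x) = 7*x*(x*(3 - x) - (x - 3)^2).
u(x) = -7/2·x^2·(3 − x)^2 vanishes at x = 0 and x = 3, so u ∈ H^1_0(0, 3). Differentiate via the product rule and integrate the resulting polynomials term by term.
  ∫_0^3 u² dx = ∫_0^3 (49*x^8/4 - 147*x^7 + 1323*x^6/2 - 1323*x^5 + 3969*x^4/4) dx. Term by term:
    ∫_0^3 49*x^8/4 dx = 107163/4;  ∫_0^3 -147*x^7 dx = -964467/8;  ∫_0^3 1323*x^6/2 dx = 413343/2;
    ∫_0^3 -1323*x^5 dx = -321489/2;  ∫_0^3 3969*x^4/4 dx = 964467/20.
  Sum: 107163/4 − 964467/8 + 413343/2 − 321489/2 + 964467/20 = 15309/40.
  ∫_0^3 (u')² dx = ∫_0^3 (196*x^6 - 1764*x^5 + 5733*x^4 - 7938*x^3 + 3969*x^2) dx. Term by term:
    ∫_0^3 196*x^6 dx = 61236;  ∫_0^3 -1764*x^5 dx = -214326;  ∫_0^3 5733*x^4 dx = 1393119/5;
    ∫_0^3 -7938*x^3 dx = -321489/2;  ∫_0^3 3969*x^2 dx = 35721.
  Sum: 61236 − 214326 + 1393119/5 − 321489/2 + 35721 = 5103/10.
∫_0^3 u² dx = 15309/40, so ||u||_L² = 27*sqrt(210)/20.
∫_0^3 (u')² dx = 5103/10, so ||u'||_L² = 27*sqrt(70)/10.
Ratio ||u||_L² / ||u'||_L² = sqrt(3)/2.
Sharp Poincaré constant on H^1_0(0, 3) is C_P = L/π = 3/π, achieved by sin(π/3·x).
A polynomial bump cannot attain the sharp Poincaré constant (only the first sine eigenfunction does), so the ratio is strictly less than C_P, consistent with ||u||_L² ≤ C_P ||u'||_L².


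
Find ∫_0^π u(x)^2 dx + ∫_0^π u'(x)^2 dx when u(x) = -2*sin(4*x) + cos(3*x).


||u||_{H^1(0,π)}^2 = -320/7 + 39*π

u'(x) = -3*sin(3*x) - 8*cos(4*x).
Expand u² and (u')² and integrate term by term on (0, π), using: for integers n ≥ 1, ∫_0^π sin²(nx) dx = ∫_0^π cos²(nx) dx = π/2; for n ≠ n', ∫_0^π sin(nx)sin(n'x) dx = ∫_0^π cos(nx)cos(n'x) dx = 0; and by product-to-sum, ∫_0^π sin(nx)cos(n'x) dx = ½∫_0^π [sin((n+n')x) + sin((n−n')x)] dx, which is 0 when n+n' is even and 2n/(n²−n'²) when n+n' is odd (it need not vanish on (0, π)).
  u² squared terms: (-2)²·∫sin(4x)² dx = 4·π/2 = 2*π;  (1)²·∫cos(3x)² dx = 1·π/2 = π/2.
  u² cross terms: 2·(-2)·(1)·∫sin(4x)·cos(3x) dx = -4·(8/7) = -32/7.
  So ∫_0^π u² dx = 2*π + π/2 − 32/7 = -32/7 + 5*π/2.
  (u')² squared terms: (-8)²·∫cos(4x)² dx = 64·π/2 = 32*π;  (-3)²·∫sin(3x)² dx = 9·π/2 = 9*π/2.
  (u')² cross terms: 2·(-8)·(-3)·∫cos(4x)·sin(3x) dx = 48·(-6/7) = -288/7.
  So ∫_0^π (u')² dx = 32*π + 9*π/2 − 288/7 = -288/7 + 73*π/2.
||u||_{H^1}^2 = (-32/7 + 5*π/2) + (-288/7 + 73*π/2) = -320/7 + 39*π.


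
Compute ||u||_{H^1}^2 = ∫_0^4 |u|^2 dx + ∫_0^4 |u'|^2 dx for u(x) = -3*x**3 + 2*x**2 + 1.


||u||_{H^1}^2 = 540116/21

The H^1 norm (squared) on an interval (0, L) is
  ||u||_{H^1}^2 = ∫_0^L u(x)^2 dx + ∫_0^L u'(x)^2 dx.
Compute u'(x) = -9*x**2 + 4*x.
Then u(x)^2 = 9*x**6 - 12*x**5 + 4*x**4 - 6*x**3 + 4*x**2 + 1 and u'(x)^2 = 81*x**4 - 72*x**3 + 16*x**2.
Integrate each monomial from 0 to 4 using ∫_0^4 c·x^n dx = c·4^(n+1)/(n+1):
  ∫_0^4 u(x)^2 dx = ∫_0^4 (9*x^6 - 12*x^5 + 4*x^4 - 6*x^3 + 4*x^2 + 1) dx. Term by term:
    ∫_0^4 9*x^6 dx = 147456/7;  ∫_0^4 -12*x^5 dx = -8192;  ∫_0^4 4*x^4 dx = 4096/5;
    ∫_0^4 -6*x^3 dx = -384;  ∫_0^4 4*x^2 dx = 256/3;  ∫_0^4 1 dx = 4.
  Sum: 147456/7 − 8192 + 4096/5 − 384 + 256/3 + 4 = 1406756/105.
  ∫_0^4 u'(x)^2 dx = ∫_0^4 (81*x^4 - 72*x^3 + 16*x^2) dx. Term by term:
    ∫_0^4 81*x^4 dx = 82944/5;  ∫_0^4 -72*x^3 dx = -4608;  ∫_0^4 16*x^2 dx = 1024/3.
  Sum: 82944/5 − 4608 + 1024/3 = 184832/15.
Adding: ||u||_{H^1}^2 = 1406756/105 + 184832/15 = 540116/21.


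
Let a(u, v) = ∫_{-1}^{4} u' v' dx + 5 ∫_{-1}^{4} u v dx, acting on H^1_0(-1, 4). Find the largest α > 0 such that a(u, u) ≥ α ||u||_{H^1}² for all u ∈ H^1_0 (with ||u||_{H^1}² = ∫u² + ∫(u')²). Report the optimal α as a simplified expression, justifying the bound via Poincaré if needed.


α = 1

Coercivity of a(·,·) on H^1_0(-1, 4) means a(u, u) ≥ α ||u||_{H^1}² for every u ∈ H^1_0.
The interval has length L = 5, and Poincaré/coercivity depend only on L. Here a(u, u) = ∫(u')² + (5)·∫u².
Here c = 5 ≥ 1, so a(u,u) = ∫(u')² + c∫u² ≥ ∫(u')² + ∫u² = ||u||_{H^1}², i.e. α = 1 works. No larger α is possible: a(u,u) ≥ α||u||_{H^1}² means (1−α)∫(u')² ≥ (α−c)∫u², and for the modes u_n = sin(nπ(x−x₀)/L) (x₀ the left endpoint) one has ∫u_n²/∫(u_n')² = (L/(nπ))² → 0, so a(u_n,u_n)/||u_n||_{H^1}² → 1. Hence the optimal constant is α = 1.
Therefore α = 1.
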